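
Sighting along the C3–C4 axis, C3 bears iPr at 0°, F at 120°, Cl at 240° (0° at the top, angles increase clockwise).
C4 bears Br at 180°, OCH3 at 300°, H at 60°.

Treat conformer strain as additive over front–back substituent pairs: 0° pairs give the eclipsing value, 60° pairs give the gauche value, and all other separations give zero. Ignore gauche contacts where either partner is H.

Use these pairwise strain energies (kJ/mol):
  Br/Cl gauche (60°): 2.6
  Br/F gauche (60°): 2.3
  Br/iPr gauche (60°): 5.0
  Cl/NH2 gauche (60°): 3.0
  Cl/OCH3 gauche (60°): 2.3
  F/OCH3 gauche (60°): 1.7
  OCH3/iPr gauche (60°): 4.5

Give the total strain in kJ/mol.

This conformer (staggered): iPr–OCH3 gauche, F–Br gauche, Cl–Br gauche, Cl–OCH3 gauche; 4.5 + 2.3 + 2.6 + 2.3 = 11.7 kJ/mol.

11.7 kJ/mol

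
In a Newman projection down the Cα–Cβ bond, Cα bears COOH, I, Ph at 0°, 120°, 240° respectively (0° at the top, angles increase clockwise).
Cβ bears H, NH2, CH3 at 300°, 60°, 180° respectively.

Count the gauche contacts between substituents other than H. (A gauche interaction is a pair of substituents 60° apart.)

4

Non-H gauche pairs: COOH(0°)/NH2(60°); I(120°)/NH2(60°); I(120°)/CH3(180°); Ph(240°)/CH3(180°) — 4 interactions.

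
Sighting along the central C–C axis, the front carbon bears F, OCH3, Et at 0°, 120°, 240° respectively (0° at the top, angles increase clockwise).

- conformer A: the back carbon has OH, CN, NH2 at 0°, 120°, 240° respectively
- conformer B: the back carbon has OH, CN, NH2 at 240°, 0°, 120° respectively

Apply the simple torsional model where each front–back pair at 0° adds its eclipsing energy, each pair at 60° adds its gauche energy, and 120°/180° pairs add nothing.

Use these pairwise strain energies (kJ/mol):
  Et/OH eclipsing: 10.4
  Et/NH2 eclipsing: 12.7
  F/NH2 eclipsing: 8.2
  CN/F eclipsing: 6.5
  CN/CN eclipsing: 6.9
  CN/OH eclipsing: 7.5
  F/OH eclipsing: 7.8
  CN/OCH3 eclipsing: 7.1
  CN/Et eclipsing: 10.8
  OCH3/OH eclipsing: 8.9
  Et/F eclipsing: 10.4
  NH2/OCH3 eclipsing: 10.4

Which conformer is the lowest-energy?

B

A (eclipsed): F(0°)/OH(0°) eclipsed 7.8; OCH3(120°)/CN(120°) eclipsed 7.1; Et(240°)/NH2(240°) eclipsed 12.7 → 27.6 kJ/mol.
B (eclipsed): F(0°)/CN(0°) eclipsed 6.5; OCH3(120°)/NH2(120°) eclipsed 10.4; Et(240°)/OH(240°) eclipsed 10.4 → 27.3 kJ/mol.
B has the lowest total (27.3 kJ/mol).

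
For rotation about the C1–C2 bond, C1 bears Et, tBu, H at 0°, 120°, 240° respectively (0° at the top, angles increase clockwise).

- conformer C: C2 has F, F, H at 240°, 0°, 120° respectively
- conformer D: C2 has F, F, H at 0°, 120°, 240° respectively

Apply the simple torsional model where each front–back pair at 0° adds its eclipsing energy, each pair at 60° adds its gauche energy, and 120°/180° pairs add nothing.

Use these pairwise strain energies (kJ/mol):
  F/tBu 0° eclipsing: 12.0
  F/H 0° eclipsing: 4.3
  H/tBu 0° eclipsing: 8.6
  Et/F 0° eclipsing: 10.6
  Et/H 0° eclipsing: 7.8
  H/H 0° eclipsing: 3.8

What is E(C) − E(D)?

-2.9 kJ/mol

C (eclipsed): Et–F eclipsed, tBu–H eclipsed, H–F eclipsed; 10.6 + 8.6 + 4.3 = 23.5 kJ/mol.
D (eclipsed): Et–F eclipsed, tBu–F eclipsed, H–H eclipsed; 10.6 + 12.0 + 3.8 = 26.4 kJ/mol.
E(C) − E(D) = 23.5 − 26.4 = -2.9 kJ/mol.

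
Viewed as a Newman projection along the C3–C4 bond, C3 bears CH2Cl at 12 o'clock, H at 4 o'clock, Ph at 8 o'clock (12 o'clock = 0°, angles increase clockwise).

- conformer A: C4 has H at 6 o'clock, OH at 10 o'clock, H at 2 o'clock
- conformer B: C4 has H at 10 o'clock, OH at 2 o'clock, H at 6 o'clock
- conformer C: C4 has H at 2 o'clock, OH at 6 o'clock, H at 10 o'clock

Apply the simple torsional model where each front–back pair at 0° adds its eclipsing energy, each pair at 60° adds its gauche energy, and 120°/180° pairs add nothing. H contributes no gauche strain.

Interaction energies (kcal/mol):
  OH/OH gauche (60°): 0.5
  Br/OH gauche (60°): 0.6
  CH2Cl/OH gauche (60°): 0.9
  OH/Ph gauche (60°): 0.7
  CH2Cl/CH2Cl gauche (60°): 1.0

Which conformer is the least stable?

A (staggered): CH2Cl(0°)/OH(300°) gauche 0.9; Ph(240°)/OH(300°) gauche 0.7 → 1.6 kcal/mol.
B (staggered): CH2Cl(0°)/OH(60°) gauche 0.9 → 0.9 kcal/mol.
C (staggered): Ph(240°)/OH(180°) gauche 0.7 → 0.7 kcal/mol.
A has the highest total (1.6 kcal/mol).

A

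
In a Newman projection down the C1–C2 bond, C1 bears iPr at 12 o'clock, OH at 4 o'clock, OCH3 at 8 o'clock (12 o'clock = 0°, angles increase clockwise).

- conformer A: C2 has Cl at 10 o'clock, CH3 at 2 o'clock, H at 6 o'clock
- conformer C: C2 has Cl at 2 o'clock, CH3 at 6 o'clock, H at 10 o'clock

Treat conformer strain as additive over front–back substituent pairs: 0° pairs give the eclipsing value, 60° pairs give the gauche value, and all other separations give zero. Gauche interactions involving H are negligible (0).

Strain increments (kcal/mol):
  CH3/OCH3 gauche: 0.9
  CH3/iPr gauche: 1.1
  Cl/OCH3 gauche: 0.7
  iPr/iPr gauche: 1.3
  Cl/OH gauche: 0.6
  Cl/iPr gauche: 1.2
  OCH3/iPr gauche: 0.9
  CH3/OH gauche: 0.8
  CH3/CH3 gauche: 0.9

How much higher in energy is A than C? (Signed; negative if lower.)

+0.3 kcal/mol

A (staggered): iPr–Cl gauche, iPr–CH3 gauche, OH–CH3 gauche, OCH3–Cl gauche; 1.2 + 1.1 + 0.8 + 0.7 = 3.8 kcal/mol.
C (staggered): iPr–Cl gauche, OH–Cl gauche, OH–CH3 gauche, OCH3–CH3 gauche; 1.2 + 0.6 + 0.8 + 0.9 = 3.5 kcal/mol.
E(A) − E(C) = 3.8 − 3.5 = +0.3 kcal/mol.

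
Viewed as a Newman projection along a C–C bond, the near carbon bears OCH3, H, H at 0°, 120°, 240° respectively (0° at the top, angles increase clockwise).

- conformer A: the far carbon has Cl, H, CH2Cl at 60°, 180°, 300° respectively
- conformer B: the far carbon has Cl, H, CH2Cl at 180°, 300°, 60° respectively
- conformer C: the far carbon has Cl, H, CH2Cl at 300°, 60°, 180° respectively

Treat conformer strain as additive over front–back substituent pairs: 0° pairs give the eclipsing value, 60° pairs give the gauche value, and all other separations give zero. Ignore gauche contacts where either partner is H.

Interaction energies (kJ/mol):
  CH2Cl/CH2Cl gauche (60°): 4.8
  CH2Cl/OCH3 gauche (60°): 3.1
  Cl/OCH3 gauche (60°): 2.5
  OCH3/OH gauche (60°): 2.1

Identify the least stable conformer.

A

A (staggered): OCH3(0°)/Cl(60°) gauche 2.5; OCH3(0°)/CH2Cl(300°) gauche 3.1 → 5.6 kJ/mol.
B (staggered): OCH3(0°)/CH2Cl(60°) gauche 3.1 → 3.1 kJ/mol.
C (staggered): OCH3(0°)/Cl(300°) gauche 2.5 → 2.5 kJ/mol.
A has the highest total (5.6 kJ/mol).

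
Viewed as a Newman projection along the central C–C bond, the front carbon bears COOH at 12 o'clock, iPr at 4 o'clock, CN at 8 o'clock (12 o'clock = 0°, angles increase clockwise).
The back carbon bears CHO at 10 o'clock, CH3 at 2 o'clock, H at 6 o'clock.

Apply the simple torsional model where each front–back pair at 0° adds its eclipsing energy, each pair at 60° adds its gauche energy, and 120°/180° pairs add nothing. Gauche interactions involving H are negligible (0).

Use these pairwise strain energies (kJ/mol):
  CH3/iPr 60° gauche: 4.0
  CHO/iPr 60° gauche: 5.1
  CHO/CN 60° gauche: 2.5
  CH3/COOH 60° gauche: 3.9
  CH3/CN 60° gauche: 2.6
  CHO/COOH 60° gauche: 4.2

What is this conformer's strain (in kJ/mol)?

This conformer (staggered): COOH(0°)/CHO(300°) gauche 4.2; COOH(0°)/CH3(60°) gauche 3.9; iPr(120°)/CH3(60°) gauche 4.0; CN(240°)/CHO(300°) gauche 2.5 → 14.6 kJ/mol.

14.6 kJ/mol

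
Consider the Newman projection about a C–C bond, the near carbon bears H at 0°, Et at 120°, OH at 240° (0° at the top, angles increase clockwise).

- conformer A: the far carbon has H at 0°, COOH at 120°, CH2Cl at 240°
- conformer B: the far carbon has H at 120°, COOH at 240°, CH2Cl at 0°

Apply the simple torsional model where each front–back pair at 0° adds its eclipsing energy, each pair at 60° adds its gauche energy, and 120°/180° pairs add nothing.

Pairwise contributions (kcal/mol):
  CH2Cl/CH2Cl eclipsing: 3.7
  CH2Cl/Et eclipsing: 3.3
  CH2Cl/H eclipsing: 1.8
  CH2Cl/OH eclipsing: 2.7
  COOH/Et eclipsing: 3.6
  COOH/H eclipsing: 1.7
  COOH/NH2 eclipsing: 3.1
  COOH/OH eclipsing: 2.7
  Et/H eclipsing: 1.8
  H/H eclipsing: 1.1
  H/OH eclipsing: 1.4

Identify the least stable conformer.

A

A (eclipsed): H(0°)/H(0°) eclipsed 1.1; Et(120°)/COOH(120°) eclipsed 3.6; OH(240°)/CH2Cl(240°) eclipsed 2.7 → 7.4 kcal/mol.
B (eclipsed): H(0°)/CH2Cl(0°) eclipsed 1.8; Et(120°)/H(120°) eclipsed 1.8; OH(240°)/COOH(240°) eclipsed 2.7 → 6.3 kcal/mol.
A has the highest total (7.4 kcal/mol).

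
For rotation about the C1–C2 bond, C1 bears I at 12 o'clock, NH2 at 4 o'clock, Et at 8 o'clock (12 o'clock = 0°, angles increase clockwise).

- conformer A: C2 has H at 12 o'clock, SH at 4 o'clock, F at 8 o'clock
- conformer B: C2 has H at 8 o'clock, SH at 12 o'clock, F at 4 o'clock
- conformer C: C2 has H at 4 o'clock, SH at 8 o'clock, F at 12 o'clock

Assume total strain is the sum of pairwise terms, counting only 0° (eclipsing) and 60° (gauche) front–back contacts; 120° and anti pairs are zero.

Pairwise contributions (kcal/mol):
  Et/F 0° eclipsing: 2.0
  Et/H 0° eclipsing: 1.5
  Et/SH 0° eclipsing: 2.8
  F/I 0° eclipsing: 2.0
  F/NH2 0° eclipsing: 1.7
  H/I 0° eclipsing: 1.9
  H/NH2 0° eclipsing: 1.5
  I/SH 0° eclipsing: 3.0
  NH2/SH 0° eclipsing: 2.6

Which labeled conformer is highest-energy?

A

A (eclipsed): I(0°)/H(0°) eclipsed 1.9; NH2(120°)/SH(120°) eclipsed 2.6; Et(240°)/F(240°) eclipsed 2.0 → 6.5 kcal/mol.
B (eclipsed): I(0°)/SH(0°) eclipsed 3.0; NH2(120°)/F(120°) eclipsed 1.7; Et(240°)/H(240°) eclipsed 1.5 → 6.2 kcal/mol.
C (eclipsed): I(0°)/F(0°) eclipsed 2.0; NH2(120°)/H(120°) eclipsed 1.5; Et(240°)/SH(240°) eclipsed 2.8 → 6.3 kcal/mol.
A has the highest total (6.5 kcal/mol).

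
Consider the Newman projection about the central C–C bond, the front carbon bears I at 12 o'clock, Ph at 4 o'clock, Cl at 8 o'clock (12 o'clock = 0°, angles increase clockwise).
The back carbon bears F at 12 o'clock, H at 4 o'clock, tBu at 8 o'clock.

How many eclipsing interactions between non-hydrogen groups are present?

2

Non-H eclipsing pairs: I(0°)/F(0°); Cl(240°)/tBu(240°) — 2 interactions.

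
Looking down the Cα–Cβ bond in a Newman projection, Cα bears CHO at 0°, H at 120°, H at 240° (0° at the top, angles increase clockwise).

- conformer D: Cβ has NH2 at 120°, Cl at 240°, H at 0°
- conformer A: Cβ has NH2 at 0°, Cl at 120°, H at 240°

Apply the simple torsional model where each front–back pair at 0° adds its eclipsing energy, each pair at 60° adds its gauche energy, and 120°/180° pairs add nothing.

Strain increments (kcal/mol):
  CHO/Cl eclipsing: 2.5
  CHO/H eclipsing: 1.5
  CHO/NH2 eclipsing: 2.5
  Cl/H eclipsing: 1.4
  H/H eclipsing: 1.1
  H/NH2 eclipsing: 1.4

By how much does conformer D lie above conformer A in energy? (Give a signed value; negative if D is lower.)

D is eclipsed. CHO at 0° is eclipsed with H at 0° (1.5); H at 120° is eclipsed with NH2 at 120° (1.4); H at 240° is eclipsed with Cl at 240° (1.4). Total 4.3 kcal/mol.
A is eclipsed. CHO at 0° is eclipsed with NH2 at 0° (2.5); H at 120° is eclipsed with Cl at 120° (1.4); H at 240° is eclipsed with H at 240° (1.1). Total 5.0 kcal/mol.
E(D) − E(A) = 4.3 − 5.0 = -0.7 kcal/mol.

-0.7 kcal/mol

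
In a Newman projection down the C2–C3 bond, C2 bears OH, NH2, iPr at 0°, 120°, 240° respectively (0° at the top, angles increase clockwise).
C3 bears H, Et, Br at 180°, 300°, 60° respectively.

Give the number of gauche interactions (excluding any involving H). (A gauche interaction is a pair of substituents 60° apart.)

4

Non-H gauche pairs: OH(0°)/Et(300°); OH(0°)/Br(60°); NH2(120°)/Br(60°); iPr(240°)/Et(300°) — 4 interactions.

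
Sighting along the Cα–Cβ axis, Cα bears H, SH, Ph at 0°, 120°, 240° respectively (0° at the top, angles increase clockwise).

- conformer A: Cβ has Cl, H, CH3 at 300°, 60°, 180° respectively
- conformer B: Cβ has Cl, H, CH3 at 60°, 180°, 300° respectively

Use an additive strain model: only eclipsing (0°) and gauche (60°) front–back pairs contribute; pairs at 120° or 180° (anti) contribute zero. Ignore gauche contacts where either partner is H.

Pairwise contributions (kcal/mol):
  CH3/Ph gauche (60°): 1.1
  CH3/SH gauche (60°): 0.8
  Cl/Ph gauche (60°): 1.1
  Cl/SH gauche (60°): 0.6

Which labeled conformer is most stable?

A is staggered. SH at 120° is gauche with CH3 at 180° (0.8); Ph at 240° is gauche with Cl at 300° (1.1); Ph at 240° is gauche with CH3 at 180° (1.1). Total 3.0 kcal/mol.
B is staggered. SH at 120° is gauche with Cl at 60° (0.6); Ph at 240° is gauche with CH3 at 300° (1.1). Total 1.7 kcal/mol.
B has the lowest total (1.7 kcal/mol).

B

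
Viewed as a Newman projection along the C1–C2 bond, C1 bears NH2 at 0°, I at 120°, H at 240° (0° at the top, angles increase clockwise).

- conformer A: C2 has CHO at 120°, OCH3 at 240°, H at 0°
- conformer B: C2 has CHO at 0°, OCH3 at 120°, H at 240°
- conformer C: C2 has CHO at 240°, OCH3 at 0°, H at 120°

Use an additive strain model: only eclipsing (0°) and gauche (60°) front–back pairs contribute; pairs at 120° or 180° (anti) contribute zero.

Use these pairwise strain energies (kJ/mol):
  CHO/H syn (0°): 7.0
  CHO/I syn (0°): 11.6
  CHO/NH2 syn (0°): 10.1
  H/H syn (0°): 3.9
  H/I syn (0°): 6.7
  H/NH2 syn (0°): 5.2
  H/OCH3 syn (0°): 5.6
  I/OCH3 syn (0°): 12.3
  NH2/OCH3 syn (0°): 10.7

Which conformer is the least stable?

A (eclipsed): NH2–H eclipsed, I–CHO eclipsed, H–OCH3 eclipsed; 5.2 + 11.6 + 5.6 = 22.4 kJ/mol.
B (eclipsed): NH2–CHO eclipsed, I–OCH3 eclipsed, H–H eclipsed; 10.1 + 12.3 + 3.9 = 26.3 kJ/mol.
C (eclipsed): NH2–OCH3 eclipsed, I–H eclipsed, H–CHO eclipsed; 10.7 + 6.7 + 7.0 = 24.4 kJ/mol.
B has the highest total (26.3 kJ/mol).

B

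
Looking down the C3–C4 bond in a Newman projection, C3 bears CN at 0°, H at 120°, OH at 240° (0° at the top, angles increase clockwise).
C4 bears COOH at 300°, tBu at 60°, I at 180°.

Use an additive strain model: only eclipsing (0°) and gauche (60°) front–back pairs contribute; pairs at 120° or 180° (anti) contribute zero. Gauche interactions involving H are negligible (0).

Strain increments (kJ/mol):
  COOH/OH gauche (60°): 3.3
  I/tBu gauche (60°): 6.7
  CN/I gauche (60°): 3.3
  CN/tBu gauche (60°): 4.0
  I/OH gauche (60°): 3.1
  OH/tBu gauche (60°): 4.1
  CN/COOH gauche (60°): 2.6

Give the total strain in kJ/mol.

This conformer is staggered. CN at 0° is gauche with COOH at 300° (2.6); CN at 0° is gauche with tBu at 60° (4.0); OH at 240° is gauche with COOH at 300° (3.3); OH at 240° is gauche with I at 180° (3.1). Total 13.0 kJ/mol.

13.0 kJ/mol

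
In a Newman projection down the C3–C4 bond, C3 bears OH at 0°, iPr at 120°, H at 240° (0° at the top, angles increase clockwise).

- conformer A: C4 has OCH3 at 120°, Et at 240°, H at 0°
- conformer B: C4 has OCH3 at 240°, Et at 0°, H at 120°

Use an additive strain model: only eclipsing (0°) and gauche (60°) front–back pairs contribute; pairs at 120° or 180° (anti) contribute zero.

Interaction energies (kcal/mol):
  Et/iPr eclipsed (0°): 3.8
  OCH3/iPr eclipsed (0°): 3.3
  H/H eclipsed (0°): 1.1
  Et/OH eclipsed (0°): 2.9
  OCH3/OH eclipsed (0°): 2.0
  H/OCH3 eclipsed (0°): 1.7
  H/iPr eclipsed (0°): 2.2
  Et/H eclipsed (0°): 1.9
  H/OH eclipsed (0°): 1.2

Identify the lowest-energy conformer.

A

A (eclipsed): OH–H eclipsed, iPr–OCH3 eclipsed, H–Et eclipsed; 1.2 + 3.3 + 1.9 = 6.4 kcal/mol.
B (eclipsed): OH–Et eclipsed, iPr–H eclipsed, H–OCH3 eclipsed; 2.9 + 2.2 + 1.7 = 6.8 kcal/mol.
A has the lowest total (6.4 kcal/mol).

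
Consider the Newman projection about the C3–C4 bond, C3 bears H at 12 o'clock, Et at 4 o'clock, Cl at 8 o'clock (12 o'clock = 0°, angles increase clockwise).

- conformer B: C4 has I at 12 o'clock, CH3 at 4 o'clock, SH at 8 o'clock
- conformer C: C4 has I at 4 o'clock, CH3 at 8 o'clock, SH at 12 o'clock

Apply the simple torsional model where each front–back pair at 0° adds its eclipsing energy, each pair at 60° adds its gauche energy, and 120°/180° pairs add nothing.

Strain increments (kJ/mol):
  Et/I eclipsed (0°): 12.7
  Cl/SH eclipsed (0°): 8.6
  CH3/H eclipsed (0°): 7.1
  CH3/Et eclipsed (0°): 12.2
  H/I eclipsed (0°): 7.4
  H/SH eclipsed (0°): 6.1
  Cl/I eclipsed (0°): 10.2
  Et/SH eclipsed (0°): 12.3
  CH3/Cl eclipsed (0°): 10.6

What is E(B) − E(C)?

B (eclipsed): H(0°)/I(0°) eclipsed 7.4; Et(120°)/CH3(120°) eclipsed 12.2; Cl(240°)/SH(240°) eclipsed 8.6 → 28.2 kJ/mol.
C (eclipsed): H(0°)/SH(0°) eclipsed 6.1; Et(120°)/I(120°) eclipsed 12.7; Cl(240°)/CH3(240°) eclipsed 10.6 → 29.4 kJ/mol.
E(B) − E(C) = 28.2 − 29.4 = -1.2 kJ/mol.

-1.2 kJ/mol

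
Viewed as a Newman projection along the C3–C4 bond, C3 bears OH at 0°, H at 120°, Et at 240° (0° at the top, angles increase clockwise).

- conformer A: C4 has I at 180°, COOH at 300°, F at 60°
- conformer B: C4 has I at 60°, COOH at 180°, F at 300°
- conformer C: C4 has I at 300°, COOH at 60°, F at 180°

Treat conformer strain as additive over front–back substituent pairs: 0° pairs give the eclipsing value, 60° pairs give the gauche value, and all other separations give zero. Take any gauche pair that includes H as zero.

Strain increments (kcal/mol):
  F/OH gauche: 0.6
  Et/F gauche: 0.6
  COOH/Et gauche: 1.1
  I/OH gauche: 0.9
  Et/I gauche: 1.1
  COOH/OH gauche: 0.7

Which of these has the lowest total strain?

B

A is staggered. OH at 0° is gauche with COOH at 300° (0.7); OH at 0° is gauche with F at 60° (0.6); Et at 240° is gauche with I at 180° (1.1); Et at 240° is gauche with COOH at 300° (1.1). Total 3.5 kcal/mol.
B is staggered. OH at 0° is gauche with I at 60° (0.9); OH at 0° is gauche with F at 300° (0.6); Et at 240° is gauche with COOH at 180° (1.1); Et at 240° is gauche with F at 300° (0.6). Total 3.2 kcal/mol.
C is staggered. OH at 0° is gauche with I at 300° (0.9); OH at 0° is gauche with COOH at 60° (0.7); Et at 240° is gauche with I at 300° (1.1); Et at 240° is gauche with F at 180° (0.6). Total 3.3 kcal/mol.
B has the lowest total (3.2 kcal/mol).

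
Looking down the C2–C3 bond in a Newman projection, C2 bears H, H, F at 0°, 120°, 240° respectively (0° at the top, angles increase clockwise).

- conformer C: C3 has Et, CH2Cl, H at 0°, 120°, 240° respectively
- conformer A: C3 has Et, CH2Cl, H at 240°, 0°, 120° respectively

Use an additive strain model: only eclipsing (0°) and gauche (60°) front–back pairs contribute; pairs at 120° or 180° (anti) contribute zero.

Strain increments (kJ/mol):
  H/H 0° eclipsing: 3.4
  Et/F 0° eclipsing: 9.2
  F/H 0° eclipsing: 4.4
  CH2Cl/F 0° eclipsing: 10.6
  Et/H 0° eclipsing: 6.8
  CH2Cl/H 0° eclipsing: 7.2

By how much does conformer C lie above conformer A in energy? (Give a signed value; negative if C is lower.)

-1.4 kJ/mol

C is eclipsed. H at 0° is eclipsed with Et at 0° (6.8); H at 120° is eclipsed with CH2Cl at 120° (7.2); F at 240° is eclipsed with H at 240° (4.4). Total 18.4 kJ/mol.
A is eclipsed. H at 0° is eclipsed with CH2Cl at 0° (7.2); H at 120° is eclipsed with H at 120° (3.4); F at 240° is eclipsed with Et at 240° (9.2). Total 19.8 kJ/mol.
E(C) − E(A) = 18.4 − 19.8 = -1.4 kJ/mol.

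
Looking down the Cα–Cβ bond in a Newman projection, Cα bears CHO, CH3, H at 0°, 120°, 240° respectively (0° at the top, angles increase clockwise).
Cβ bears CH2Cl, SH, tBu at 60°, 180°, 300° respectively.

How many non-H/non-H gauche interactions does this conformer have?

Non-H gauche pairs: CHO(0°)/CH2Cl(60°); CHO(0°)/tBu(300°); CH3(120°)/CH2Cl(60°); CH3(120°)/SH(180°) — 4 interactions.

4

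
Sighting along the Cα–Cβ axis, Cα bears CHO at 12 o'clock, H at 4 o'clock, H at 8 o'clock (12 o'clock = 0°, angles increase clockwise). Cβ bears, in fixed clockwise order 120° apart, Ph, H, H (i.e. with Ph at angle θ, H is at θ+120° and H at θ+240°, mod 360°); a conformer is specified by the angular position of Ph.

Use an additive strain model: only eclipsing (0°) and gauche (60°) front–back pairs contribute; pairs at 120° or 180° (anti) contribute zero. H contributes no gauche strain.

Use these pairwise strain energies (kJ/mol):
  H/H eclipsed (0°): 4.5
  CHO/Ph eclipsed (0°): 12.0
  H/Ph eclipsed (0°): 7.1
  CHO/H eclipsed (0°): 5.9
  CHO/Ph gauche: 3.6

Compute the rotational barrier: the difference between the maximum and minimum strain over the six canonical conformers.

Ph at 0° is eclipsed. CHO at 0° is eclipsed with Ph at 0° (12.0); H at 120° is eclipsed with H at 120° (4.5); H at 240° is eclipsed with H at 240° (4.5). Total 21.0 kJ/mol.
Ph at 60° is staggered. CHO at 0° is gauche with Ph at 60° (3.6). Total 3.6 kJ/mol.
Ph at 120° is eclipsed. CHO at 0° is eclipsed with H at 0° (5.9); H at 120° is eclipsed with Ph at 120° (7.1); H at 240° is eclipsed with H at 240° (4.5). Total 17.5 kJ/mol.
Ph at 180° (staggered): no non-H gauche contacts → 0.0 kJ/mol.
Ph at 240° is eclipsed. CHO at 0° is eclipsed with H at 0° (5.9); H at 120° is eclipsed with H at 120° (4.5); H at 240° is eclipsed with Ph at 240° (7.1). Total 17.5 kJ/mol.
Ph at 300° is staggered. CHO at 0° is gauche with Ph at 300° (3.6). Total 3.6 kJ/mol.
Max at 0° (21.0 kJ/mol), min at 180° (0.0 kJ/mol); barrier = 21.0 kJ/mol.

21.0 kJ/mol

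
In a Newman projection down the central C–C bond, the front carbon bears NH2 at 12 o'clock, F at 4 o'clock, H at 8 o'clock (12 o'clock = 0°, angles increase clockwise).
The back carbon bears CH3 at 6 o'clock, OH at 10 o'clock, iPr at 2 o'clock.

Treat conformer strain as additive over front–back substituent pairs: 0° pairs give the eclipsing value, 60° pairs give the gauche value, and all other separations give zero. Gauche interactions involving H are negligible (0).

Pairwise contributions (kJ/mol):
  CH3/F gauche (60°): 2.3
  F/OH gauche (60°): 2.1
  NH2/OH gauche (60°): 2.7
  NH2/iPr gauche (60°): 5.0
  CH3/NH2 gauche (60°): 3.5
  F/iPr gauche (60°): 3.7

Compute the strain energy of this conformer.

This conformer is staggered. NH2 at 0° is gauche with OH at 300° (2.7); NH2 at 0° is gauche with iPr at 60° (5.0); F at 120° is gauche with CH3 at 180° (2.3); F at 120° is gauche with iPr at 60° (3.7). Total 13.7 kJ/mol.

13.7 kJ/mol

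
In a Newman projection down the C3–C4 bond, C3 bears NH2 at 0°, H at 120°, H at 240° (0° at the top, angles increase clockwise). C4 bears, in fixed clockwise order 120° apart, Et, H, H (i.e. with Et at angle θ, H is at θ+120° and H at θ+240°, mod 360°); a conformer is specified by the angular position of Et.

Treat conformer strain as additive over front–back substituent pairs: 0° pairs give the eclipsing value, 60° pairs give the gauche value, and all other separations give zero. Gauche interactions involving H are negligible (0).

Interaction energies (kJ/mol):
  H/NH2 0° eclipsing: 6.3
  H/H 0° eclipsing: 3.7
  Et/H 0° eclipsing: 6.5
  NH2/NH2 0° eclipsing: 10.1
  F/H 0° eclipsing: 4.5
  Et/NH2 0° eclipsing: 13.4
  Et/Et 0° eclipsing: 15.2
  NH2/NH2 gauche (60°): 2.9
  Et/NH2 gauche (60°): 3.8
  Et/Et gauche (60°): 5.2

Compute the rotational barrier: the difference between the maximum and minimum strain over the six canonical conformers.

Et at 0° (eclipsed): NH2–Et eclipsed, H–H eclipsed, H–H eclipsed; 13.4 + 3.7 + 3.7 = 20.8 kJ/mol.
Et at 60° (staggered): NH2–Et gauche; 3.8 = 3.8 kJ/mol.
Et at 120° (eclipsed): NH2–H eclipsed, H–Et eclipsed, H–H eclipsed; 6.3 + 6.5 + 3.7 = 16.5 kJ/mol.
Et at 180° (staggered): no non-H gauche contacts → 0.0 kJ/mol.
Et at 240° (eclipsed): NH2–H eclipsed, H–H eclipsed, H–Et eclipsed; 6.3 + 3.7 + 6.5 = 16.5 kJ/mol.
Et at 300° (staggered): NH2–Et gauche; 3.8 = 3.8 kJ/mol.
Max at 0° (20.8 kJ/mol), min at 180° (0.0 kJ/mol); barrier = 20.8 kJ/mol.

20.8 kJ/mol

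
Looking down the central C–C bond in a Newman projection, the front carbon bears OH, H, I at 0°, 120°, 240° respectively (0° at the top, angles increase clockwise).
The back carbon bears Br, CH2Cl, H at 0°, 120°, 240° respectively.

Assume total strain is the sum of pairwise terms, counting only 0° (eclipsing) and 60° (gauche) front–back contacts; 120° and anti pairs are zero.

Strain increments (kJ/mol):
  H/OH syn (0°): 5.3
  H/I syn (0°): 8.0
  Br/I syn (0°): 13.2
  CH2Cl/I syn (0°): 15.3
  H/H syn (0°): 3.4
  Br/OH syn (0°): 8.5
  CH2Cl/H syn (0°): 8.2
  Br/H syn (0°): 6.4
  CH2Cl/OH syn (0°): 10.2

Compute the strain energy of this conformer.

24.7 kJ/mol

This conformer (eclipsed): OH(0°)/Br(0°) eclipsed 8.5; H(120°)/CH2Cl(120°) eclipsed 8.2; I(240°)/H(240°) eclipsed 8.0 → 24.7 kJ/mol.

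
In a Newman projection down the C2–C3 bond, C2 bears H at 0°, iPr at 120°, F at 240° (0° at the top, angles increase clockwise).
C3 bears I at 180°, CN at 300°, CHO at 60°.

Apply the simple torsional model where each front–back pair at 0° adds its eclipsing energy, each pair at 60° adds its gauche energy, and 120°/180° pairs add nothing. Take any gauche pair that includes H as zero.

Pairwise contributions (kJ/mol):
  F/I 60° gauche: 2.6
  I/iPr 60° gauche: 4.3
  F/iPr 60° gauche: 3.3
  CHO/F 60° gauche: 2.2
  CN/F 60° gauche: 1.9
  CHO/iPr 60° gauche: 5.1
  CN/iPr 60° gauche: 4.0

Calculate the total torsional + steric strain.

13.9 kJ/mol

This conformer (staggered): iPr(120°)/I(180°) gauche 4.3; iPr(120°)/CHO(60°) gauche 5.1; F(240°)/I(180°) gauche 2.6; F(240°)/CN(300°) gauche 1.9 → 13.9 kJ/mol.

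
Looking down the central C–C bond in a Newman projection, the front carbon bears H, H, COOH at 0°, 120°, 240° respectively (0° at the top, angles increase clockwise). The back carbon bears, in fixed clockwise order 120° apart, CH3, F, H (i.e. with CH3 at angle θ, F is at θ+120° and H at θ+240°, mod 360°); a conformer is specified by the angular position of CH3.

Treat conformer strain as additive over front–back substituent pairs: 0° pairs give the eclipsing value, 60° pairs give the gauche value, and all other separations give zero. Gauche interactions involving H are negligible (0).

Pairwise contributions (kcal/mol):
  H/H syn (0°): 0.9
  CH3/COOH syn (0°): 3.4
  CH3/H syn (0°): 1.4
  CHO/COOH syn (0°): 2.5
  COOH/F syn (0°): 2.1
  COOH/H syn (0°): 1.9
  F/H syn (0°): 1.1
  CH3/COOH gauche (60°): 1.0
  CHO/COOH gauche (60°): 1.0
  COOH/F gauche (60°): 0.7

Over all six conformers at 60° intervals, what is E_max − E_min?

CH3 at 0° is eclipsed. H at 0° is eclipsed with CH3 at 0° (1.4); H at 120° is eclipsed with F at 120° (1.1); COOH at 240° is eclipsed with H at 240° (1.9). Total 4.4 kcal/mol.
CH3 at 60° is staggered. COOH at 240° is gauche with F at 180° (0.7). Total 0.7 kcal/mol.
CH3 at 120° is eclipsed. H at 0° is eclipsed with H at 0° (0.9); H at 120° is eclipsed with CH3 at 120° (1.4); COOH at 240° is eclipsed with F at 240° (2.1). Total 4.4 kcal/mol.
CH3 at 180° is staggered. COOH at 240° is gauche with CH3 at 180° (1.0); COOH at 240° is gauche with F at 300° (0.7). Total 1.7 kcal/mol.
CH3 at 240° is eclipsed. H at 0° is eclipsed with F at 0° (1.1); H at 120° is eclipsed with H at 120° (0.9); COOH at 240° is eclipsed with CH3 at 240° (3.4). Total 5.4 kcal/mol.
CH3 at 300° is staggered. COOH at 240° is gauche with CH3 at 300° (1.0). Total 1.0 kcal/mol.
Max at 240° (5.4 kcal/mol), min at 60° (0.7 kcal/mol); barrier = 4.7 kcal/mol.

4.7 kcal/mol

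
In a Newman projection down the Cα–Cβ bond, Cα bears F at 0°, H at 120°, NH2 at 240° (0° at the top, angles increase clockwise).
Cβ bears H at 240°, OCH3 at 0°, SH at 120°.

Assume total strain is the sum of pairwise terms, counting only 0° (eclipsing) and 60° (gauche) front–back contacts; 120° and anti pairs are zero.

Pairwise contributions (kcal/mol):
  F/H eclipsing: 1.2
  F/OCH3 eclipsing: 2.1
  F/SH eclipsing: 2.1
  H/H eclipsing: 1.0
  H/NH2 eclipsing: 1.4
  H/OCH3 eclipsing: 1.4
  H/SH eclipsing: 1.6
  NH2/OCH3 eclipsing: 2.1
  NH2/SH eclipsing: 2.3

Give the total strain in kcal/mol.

5.1 kcal/mol

This conformer (eclipsed): F(0°)/OCH3(0°) eclipsed 2.1; H(120°)/SH(120°) eclipsed 1.6; NH2(240°)/H(240°) eclipsed 1.4 → 5.1 kcal/mol.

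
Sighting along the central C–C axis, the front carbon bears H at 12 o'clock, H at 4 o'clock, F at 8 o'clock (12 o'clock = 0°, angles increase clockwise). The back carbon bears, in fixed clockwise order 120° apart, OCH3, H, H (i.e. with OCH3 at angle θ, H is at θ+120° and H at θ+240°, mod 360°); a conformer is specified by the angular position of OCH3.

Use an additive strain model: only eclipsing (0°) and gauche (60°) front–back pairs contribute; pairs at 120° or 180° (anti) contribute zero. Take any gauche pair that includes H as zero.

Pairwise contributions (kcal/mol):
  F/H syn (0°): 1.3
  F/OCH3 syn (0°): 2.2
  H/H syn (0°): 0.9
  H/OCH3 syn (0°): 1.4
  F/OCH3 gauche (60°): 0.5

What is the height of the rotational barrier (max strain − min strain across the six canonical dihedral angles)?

4.0 kcal/mol

OCH3 at 0° (eclipsed): H–OCH3 eclipsed, H–H eclipsed, F–H eclipsed; 1.4 + 0.9 + 1.3 = 3.6 kcal/mol.
OCH3 at 60° (staggered): no non-H gauche contacts → 0.0 kcal/mol.
OCH3 at 120° (eclipsed): H–H eclipsed, H–OCH3 eclipsed, F–H eclipsed; 0.9 + 1.4 + 1.3 = 3.6 kcal/mol.
OCH3 at 180° (staggered): F–OCH3 gauche; 0.5 = 0.5 kcal/mol.
OCH3 at 240° (eclipsed): H–H eclipsed, H–H eclipsed, F–OCH3 eclipsed; 0.9 + 0.9 + 2.2 = 4.0 kcal/mol.
OCH3 at 300° (staggered): F–OCH3 gauche; 0.5 = 0.5 kcal/mol.
Max at 240° (4.0 kcal/mol), min at 60° (0.0 kcal/mol); barrier = 4.0 kcal/mol.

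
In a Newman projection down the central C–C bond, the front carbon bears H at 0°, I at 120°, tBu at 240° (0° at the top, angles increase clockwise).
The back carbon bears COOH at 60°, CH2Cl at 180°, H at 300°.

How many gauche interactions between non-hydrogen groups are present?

Non-H gauche pairs: I(120°)/COOH(60°); I(120°)/CH2Cl(180°); tBu(240°)/CH2Cl(180°) — 3 interactions.

3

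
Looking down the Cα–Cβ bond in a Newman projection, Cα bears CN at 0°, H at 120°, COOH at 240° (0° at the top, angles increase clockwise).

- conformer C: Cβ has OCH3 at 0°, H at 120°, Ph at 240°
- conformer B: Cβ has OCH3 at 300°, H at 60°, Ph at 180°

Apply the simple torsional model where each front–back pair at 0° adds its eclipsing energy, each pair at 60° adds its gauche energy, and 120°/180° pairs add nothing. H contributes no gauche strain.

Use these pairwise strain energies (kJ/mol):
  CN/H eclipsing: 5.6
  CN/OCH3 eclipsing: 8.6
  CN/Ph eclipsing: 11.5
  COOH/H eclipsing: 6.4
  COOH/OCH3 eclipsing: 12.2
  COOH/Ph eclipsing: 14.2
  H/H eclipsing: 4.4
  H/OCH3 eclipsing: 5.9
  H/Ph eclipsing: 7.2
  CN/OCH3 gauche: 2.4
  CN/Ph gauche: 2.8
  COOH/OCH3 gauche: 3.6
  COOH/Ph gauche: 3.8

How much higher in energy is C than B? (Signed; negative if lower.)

C (eclipsed): CN(0°)/OCH3(0°) eclipsed 8.6; H(120°)/H(120°) eclipsed 4.4; COOH(240°)/Ph(240°) eclipsed 14.2 → 27.2 kJ/mol.
B (staggered): CN(0°)/OCH3(300°) gauche 2.4; COOH(240°)/OCH3(300°) gauche 3.6; COOH(240°)/Ph(180°) gauche 3.8 → 9.8 kJ/mol.
E(C) − E(B) = 27.2 − 9.8 = +17.4 kJ/mol.

+17.4 kJ/mol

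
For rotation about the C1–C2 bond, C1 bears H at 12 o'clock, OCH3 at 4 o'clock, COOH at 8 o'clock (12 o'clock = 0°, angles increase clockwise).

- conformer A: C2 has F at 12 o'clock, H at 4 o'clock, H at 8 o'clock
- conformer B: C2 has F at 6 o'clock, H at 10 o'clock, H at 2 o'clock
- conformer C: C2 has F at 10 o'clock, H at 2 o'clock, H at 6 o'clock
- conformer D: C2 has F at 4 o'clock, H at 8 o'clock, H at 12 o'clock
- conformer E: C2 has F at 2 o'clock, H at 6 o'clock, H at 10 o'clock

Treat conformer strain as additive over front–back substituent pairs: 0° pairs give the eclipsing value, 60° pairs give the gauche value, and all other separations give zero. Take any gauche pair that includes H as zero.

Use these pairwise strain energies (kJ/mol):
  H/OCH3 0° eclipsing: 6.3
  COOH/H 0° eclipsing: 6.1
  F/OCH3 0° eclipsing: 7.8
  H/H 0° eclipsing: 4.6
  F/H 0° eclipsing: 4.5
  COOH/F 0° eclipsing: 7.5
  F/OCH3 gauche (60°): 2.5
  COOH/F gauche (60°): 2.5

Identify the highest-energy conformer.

A (eclipsed): H(0°)/F(0°) eclipsed 4.5; OCH3(120°)/H(120°) eclipsed 6.3; COOH(240°)/H(240°) eclipsed 6.1 → 16.9 kJ/mol.
B (staggered): OCH3(120°)/F(180°) gauche 2.5; COOH(240°)/F(180°) gauche 2.5 → 5.0 kJ/mol.
C (staggered): COOH(240°)/F(300°) gauche 2.5 → 2.5 kJ/mol.
D (eclipsed): H(0°)/H(0°) eclipsed 4.6; OCH3(120°)/F(120°) eclipsed 7.8; COOH(240°)/H(240°) eclipsed 6.1 → 18.5 kJ/mol.
E (staggered): OCH3(120°)/F(60°) gauche 2.5 → 2.5 kJ/mol.
D has the highest total (18.5 kJ/mol).

D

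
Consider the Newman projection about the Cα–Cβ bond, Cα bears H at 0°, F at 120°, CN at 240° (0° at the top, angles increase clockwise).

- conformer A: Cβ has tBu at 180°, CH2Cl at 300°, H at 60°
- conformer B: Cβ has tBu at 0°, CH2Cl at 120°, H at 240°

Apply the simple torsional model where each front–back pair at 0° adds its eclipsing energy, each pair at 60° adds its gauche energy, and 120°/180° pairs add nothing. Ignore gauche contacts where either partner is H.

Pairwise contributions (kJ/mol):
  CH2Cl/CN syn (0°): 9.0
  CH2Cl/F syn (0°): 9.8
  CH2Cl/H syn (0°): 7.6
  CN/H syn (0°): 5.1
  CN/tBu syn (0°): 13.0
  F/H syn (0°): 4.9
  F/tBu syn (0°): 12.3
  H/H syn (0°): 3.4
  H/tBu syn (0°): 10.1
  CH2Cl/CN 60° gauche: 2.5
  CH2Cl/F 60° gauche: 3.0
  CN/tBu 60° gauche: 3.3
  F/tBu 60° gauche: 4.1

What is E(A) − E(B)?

-15.1 kJ/mol

A (staggered): F(120°)/tBu(180°) gauche 4.1; CN(240°)/tBu(180°) gauche 3.3; CN(240°)/CH2Cl(300°) gauche 2.5 → 9.9 kJ/mol.
B (eclipsed): H(0°)/tBu(0°) eclipsed 10.1; F(120°)/CH2Cl(120°) eclipsed 9.8; CN(240°)/H(240°) eclipsed 5.1 → 25.0 kJ/mol.
E(A) − E(B) = 9.9 − 25.0 = -15.1 kJ/mol.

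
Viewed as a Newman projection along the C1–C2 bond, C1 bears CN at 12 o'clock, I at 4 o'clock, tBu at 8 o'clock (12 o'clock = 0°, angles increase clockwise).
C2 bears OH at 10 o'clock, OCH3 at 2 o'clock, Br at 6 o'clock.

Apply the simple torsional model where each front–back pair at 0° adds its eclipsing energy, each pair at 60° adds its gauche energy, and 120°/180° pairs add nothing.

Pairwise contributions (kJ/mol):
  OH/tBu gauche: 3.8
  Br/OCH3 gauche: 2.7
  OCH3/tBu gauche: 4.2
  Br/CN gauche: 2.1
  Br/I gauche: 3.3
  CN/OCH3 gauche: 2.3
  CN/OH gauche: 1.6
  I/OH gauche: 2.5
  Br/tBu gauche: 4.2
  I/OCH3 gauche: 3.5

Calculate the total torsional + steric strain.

This conformer (staggered): CN–OH gauche, CN–OCH3 gauche, I–OCH3 gauche, I–Br gauche, tBu–OH gauche, tBu–Br gauche; 1.6 + 2.3 + 3.5 + 3.3 + 3.8 + 4.2 = 18.7 kJ/mol.

18.7 kJ/mol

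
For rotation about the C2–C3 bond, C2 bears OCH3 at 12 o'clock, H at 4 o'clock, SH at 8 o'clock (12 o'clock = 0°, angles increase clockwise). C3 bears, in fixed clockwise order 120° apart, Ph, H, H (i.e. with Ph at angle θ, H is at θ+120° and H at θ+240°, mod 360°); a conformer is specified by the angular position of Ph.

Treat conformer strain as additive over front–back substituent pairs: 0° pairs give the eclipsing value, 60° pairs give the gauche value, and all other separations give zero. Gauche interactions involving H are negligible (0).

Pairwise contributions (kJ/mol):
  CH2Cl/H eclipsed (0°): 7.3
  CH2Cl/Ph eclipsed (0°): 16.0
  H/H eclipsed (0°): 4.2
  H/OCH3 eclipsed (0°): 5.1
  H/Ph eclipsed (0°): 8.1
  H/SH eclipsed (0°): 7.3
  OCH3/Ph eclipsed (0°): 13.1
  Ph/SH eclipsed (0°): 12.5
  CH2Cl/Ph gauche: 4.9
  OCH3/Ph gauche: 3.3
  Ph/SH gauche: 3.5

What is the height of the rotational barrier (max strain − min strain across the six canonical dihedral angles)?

21.3 kJ/mol

Ph at 0° (eclipsed): OCH3–Ph eclipsed, H–H eclipsed, SH–H eclipsed; 13.1 + 4.2 + 7.3 = 24.6 kJ/mol.
Ph at 60° (staggered): OCH3–Ph gauche; 3.3 = 3.3 kJ/mol.
Ph at 120° (eclipsed): OCH3–H eclipsed, H–Ph eclipsed, SH–H eclipsed; 5.1 + 8.1 + 7.3 = 20.5 kJ/mol.
Ph at 180° (staggered): SH–Ph gauche; 3.5 = 3.5 kJ/mol.
Ph at 240° (eclipsed): OCH3–H eclipsed, H–H eclipsed, SH–Ph eclipsed; 5.1 + 4.2 + 12.5 = 21.8 kJ/mol.
Ph at 300° (staggered): OCH3–Ph gauche, SH–Ph gauche; 3.3 + 3.5 = 6.8 kJ/mol.
Max at 0° (24.6 kJ/mol), min at 60° (3.3 kJ/mol); barrier = 21.3 kJ/mol.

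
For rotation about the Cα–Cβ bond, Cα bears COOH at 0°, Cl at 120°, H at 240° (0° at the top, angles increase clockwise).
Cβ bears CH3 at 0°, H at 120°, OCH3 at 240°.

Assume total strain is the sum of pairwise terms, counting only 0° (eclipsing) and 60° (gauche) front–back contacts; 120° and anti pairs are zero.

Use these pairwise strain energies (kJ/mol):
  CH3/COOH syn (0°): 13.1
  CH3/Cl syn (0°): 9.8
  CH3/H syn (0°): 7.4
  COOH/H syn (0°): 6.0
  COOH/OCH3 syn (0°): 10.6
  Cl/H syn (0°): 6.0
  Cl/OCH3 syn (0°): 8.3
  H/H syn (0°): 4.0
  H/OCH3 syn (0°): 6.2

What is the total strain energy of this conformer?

This conformer (eclipsed): COOH–CH3 eclipsed, Cl–H eclipsed, H–OCH3 eclipsed; 13.1 + 6.0 + 6.2 = 25.3 kJ/mol.

25.3 kJ/mol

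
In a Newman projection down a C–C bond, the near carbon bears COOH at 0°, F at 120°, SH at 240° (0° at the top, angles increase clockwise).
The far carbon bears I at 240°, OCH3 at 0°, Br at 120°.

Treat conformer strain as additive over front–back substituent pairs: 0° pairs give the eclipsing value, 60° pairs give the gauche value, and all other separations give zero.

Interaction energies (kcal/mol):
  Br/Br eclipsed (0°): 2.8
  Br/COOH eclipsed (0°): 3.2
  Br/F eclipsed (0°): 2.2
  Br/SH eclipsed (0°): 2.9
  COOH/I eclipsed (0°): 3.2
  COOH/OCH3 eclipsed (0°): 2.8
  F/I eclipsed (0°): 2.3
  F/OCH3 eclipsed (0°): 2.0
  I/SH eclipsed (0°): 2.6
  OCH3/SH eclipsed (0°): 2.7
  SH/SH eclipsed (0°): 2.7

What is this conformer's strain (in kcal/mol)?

This conformer is eclipsed. COOH at 0° is eclipsed with OCH3 at 0° (2.8); F at 120° is eclipsed with Br at 120° (2.2); SH at 240° is eclipsed with I at 240° (2.6). Total 7.6 kcal/mol.

7.6 kcal/mol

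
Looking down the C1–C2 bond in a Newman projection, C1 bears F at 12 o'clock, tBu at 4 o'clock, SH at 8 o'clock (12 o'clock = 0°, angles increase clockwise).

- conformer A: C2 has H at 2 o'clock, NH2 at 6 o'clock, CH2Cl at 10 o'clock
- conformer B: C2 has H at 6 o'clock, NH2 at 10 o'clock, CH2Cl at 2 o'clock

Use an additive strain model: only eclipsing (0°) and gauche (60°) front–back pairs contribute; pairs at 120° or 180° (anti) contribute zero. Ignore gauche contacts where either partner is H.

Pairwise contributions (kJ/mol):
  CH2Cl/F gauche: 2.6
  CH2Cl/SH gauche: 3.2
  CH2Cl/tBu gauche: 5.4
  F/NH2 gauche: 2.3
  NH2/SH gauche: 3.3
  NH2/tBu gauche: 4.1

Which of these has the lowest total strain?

A (staggered): F(0°)/CH2Cl(300°) gauche 2.6; tBu(120°)/NH2(180°) gauche 4.1; SH(240°)/NH2(180°) gauche 3.3; SH(240°)/CH2Cl(300°) gauche 3.2 → 13.2 kJ/mol.
B (staggered): F(0°)/NH2(300°) gauche 2.3; F(0°)/CH2Cl(60°) gauche 2.6; tBu(120°)/CH2Cl(60°) gauche 5.4; SH(240°)/NH2(300°) gauche 3.3 → 13.6 kJ/mol.
A has the lowest total (13.2 kJ/mol).

A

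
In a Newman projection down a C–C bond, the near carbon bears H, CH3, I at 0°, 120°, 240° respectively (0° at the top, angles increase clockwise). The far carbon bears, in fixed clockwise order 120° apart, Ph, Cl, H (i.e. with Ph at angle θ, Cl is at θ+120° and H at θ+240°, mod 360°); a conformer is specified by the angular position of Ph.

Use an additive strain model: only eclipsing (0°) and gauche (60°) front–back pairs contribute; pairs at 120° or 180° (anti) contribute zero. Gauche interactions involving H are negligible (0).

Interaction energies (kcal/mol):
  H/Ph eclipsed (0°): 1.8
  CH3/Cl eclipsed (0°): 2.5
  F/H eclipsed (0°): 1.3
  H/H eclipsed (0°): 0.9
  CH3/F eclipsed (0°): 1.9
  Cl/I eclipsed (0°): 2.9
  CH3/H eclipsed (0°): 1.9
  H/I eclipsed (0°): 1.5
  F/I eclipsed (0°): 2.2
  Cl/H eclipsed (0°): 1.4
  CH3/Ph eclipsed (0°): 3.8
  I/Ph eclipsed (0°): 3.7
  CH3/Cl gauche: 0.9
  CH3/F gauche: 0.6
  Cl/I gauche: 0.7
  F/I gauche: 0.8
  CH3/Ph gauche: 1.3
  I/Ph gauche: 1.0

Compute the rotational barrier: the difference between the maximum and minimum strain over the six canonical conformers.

5.7 kcal/mol

Ph at 0° (eclipsed): H(0°)/Ph(0°) eclipsed 1.8; CH3(120°)/Cl(120°) eclipsed 2.5; I(240°)/H(240°) eclipsed 1.5 → 5.8 kcal/mol.
Ph at 60° (staggered): CH3(120°)/Ph(60°) gauche 1.3; CH3(120°)/Cl(180°) gauche 0.9; I(240°)/Cl(180°) gauche 0.7 → 2.9 kcal/mol.
Ph at 120° (eclipsed): H(0°)/H(0°) eclipsed 0.9; CH3(120°)/Ph(120°) eclipsed 3.8; I(240°)/Cl(240°) eclipsed 2.9 → 7.6 kcal/mol.
Ph at 180° (staggered): CH3(120°)/Ph(180°) gauche 1.3; I(240°)/Ph(180°) gauche 1.0; I(240°)/Cl(300°) gauche 0.7 → 3.0 kcal/mol.
Ph at 240° (eclipsed): H(0°)/Cl(0°) eclipsed 1.4; CH3(120°)/H(120°) eclipsed 1.9; I(240°)/Ph(240°) eclipsed 3.7 → 7.0 kcal/mol.
Ph at 300° (staggered): CH3(120°)/Cl(60°) gauche 0.9; I(240°)/Ph(300°) gauche 1.0 → 1.9 kcal/mol.
Max at 120° (7.6 kcal/mol), min at 300° (1.9 kcal/mol); barrier = 5.7 kcal/mol.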